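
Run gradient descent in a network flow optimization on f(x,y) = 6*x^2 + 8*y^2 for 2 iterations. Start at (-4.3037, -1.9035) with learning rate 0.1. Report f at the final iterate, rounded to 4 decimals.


Gradient descent on f(x,y) = 6*x^2 + 8*y^2.
Starting point: (-4.3037, -1.9035), alpha = 0.1
Step 1: grad_x = 2*6*-4.3037 = -51.6444, grad_y = 2*8*-1.9035 = -30.456
  x_1 = -4.3037 - 0.1*-51.6444 = 0.8607
  y_1 = -1.9035 - 0.1*-30.456 = 1.1421
Step 2: grad_x = 2*6*0.8607 = 10.3289, grad_y = 2*8*1.1421 = 18.2736
  x_2 = 0.8607 - 0.1*10.3289 = -0.1721
  y_2 = 1.1421 - 0.1*18.2736 = -0.6853
f(-0.1721, -0.6853) = 6*(-0.1721)^2 + 8*(-0.6853)^2 = 3.9345


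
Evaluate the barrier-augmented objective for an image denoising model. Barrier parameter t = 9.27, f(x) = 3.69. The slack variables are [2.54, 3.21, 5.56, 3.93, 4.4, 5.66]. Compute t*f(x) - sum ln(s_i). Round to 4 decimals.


Step 1: Compute log-barrier.
ln values: [0.9322, 1.1663, 1.7156, 1.3686, 1.4816, 1.7334]
phi = -(0.9322 + 1.1663 + 1.7156 + 1.3686 + 1.4816 + 1.7334) = -8.3977
Step 2: Compute augmented objective.
t*f(x) = 9.27*3.69 = 34.2063
Total = 34.2063 - 8.3977 = 25.8086


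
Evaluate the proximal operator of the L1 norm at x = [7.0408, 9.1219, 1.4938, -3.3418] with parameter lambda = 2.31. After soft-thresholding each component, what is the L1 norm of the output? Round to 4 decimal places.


Soft-thresholding with lambda = 2.31:
prox(7.0408) = sign(7.0408)*max(|7.0408| - 2.31, 0) = 4.7308
prox(9.1219) = sign(9.1219)*max(|9.1219| - 2.31, 0) = 6.8119
prox(1.4938) = sign(1.4938)*max(|1.4938| - 2.31, 0) = 0.0
prox(-3.3418) = sign(-3.3418)*max(|-3.3418| - 2.31, 0) = -1.0318
prox(x) = [4.7308, 6.8119, 0.0, -1.0318]
||prox(x)||_1 = 4.7308 + 6.8119 + 0.0 + 1.0318 = 12.5745


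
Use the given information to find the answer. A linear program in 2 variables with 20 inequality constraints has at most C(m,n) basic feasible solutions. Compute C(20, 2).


Each vertex corresponds to some choice of n active constraints out of m, so the number of vertices is at most C(m, n) = m! / (n!(m-n)!).
m = 20, n = 2
Numerator: 20 * 19
Denominator: 2! = 2
C(20, 2) = 190


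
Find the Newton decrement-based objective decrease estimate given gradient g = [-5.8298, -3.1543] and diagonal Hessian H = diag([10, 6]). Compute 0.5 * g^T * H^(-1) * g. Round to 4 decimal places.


Step 1: H is diagonal, so H^(-1) * g = [-0.583, -0.5257].
Step 2: g^T H^(-1) g = sum_i g_i^2 / H_ii
  = (-5.8298)^2/10 + (-3.1543)^2/6
  = 3.3987 + 1.6583 = 5.0569
Step 3: Objective decrease = 0.5 * g^T H^(-1) g = 2.5285


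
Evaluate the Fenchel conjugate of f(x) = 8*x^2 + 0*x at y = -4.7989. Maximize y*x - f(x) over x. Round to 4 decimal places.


f*(y) = sup_x {y*x - a*x^2 - b*x} = sup_x {(y-b)*x - a*x^2}
FOC: (y - b) - 2a*x = 0 => x* = (y - b)/(2a)
x* = (-4.7989 - 0)/(2*8) = -0.2999
f*(-4.7989) = (y-b)^2/(4a) = (-4.7989 - 0)^2/(4*8)
= 23.0294/32 = 0.7197


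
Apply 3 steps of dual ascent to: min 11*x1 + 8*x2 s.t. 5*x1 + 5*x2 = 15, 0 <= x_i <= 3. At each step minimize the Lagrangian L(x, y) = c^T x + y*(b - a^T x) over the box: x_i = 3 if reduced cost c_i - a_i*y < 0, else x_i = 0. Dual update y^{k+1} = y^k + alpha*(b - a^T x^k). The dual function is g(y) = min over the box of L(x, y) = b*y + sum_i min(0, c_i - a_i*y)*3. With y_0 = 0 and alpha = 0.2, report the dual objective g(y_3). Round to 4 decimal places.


Dual ascent for LP: min 11*x1 + 8*x2, 5*x1 + 5*x2 = 15, 0 <= x_i <= 3
Step 1: y^k = 0.0, reduced costs: (11.0, 8.0)
  x^k = (0.0, 0.0), subgradient = b - a^T x = 15.0
  y^{k+1} = 0.0 + 0.2*15.0 = 3.0
Step 2: y^k = 3.0, reduced costs: (-4.0, -7.0)
  x^k = (3.0, 3.0), subgradient = b - a^T x = -15.0
  y^{k+1} = 3.0 + 0.2*-15.0 = 0.0
Step 3: y^k = 0.0, reduced costs: (11.0, 8.0)
  x^k = (0.0, 0.0), subgradient = b - a^T x = 15.0
  y^{k+1} = 0.0 + 0.2*15.0 = 3.0
Dual objective at y_3 = 3.0: reduced costs (-4.0, -7.0), box minimizer x = (3.0, 3.0)
g(y_3) = b*y + (c1 - a1*y)*x1 + (c2 - a2*y)*x2 = 15*3.0 + (-4.0)*3.0 + (-7.0)*3.0 = 45.0 - 12.0 - 21.0 = 12.0


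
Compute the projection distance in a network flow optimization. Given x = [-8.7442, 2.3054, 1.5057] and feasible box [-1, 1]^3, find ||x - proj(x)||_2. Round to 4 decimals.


Project each component onto [-1, 1].
clip(-8.7442) = -1.0, clip(2.3054) = 1.0, clip(1.5057) = 1.0
Projection = [-1.0, 1.0, 1.0]
Squared diffs: [59.9726, 1.7041, 0.2557]
Distance = sqrt(61.9324) = 7.8697


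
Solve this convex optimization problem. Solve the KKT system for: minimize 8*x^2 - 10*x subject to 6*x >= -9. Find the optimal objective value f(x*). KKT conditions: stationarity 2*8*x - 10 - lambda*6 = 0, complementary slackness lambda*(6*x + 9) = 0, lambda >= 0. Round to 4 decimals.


Step 1: Try lambda = 0 (constraint inactive).
Stationarity: 2*8*x - 10 = 0
x* = 10/(2*8) = 0.625
Check constraint: 6*0.625 = 3.75 >= -9 -- satisfied.
Step 2: Compute optimal value.
f(x*) = 8*0.625^2 - 10*0.625 = -3.125


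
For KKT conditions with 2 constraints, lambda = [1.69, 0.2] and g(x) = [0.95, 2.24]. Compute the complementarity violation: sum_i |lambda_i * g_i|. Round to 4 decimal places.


KKT complementary slackness check:
lambda_1 * g_1 = 1.69 * 0.95 = 1.6055
lambda_2 * g_2 = 0.2 * 2.24 = 0.448
Total violation = 1.6055 + 0.448 = 2.0535


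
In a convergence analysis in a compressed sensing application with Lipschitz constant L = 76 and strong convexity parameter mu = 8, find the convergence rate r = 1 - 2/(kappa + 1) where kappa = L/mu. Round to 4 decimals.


Step 1: Compute the condition number.
kappa = L/mu = 76/8 = 9.5
Step 2: Compute the convergence rate.
r = 1 - 2/(kappa + 1) = 1 - 2*mu/(L + mu) = (L - mu)/(L + mu) = 68/84 = 0.8095


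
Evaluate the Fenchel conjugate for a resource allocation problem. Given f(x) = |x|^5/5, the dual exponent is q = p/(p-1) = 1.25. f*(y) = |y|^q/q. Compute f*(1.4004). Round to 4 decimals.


The conjugate exponent q satisfies 1/p + 1/q = 1.
p = 5, so q = 5/(5 - 1) = 1.25
|y|^q = 1.4004^1.25 = 1.5234
f*(1.4004) = 1.5234 / 1.25 = 1.2187


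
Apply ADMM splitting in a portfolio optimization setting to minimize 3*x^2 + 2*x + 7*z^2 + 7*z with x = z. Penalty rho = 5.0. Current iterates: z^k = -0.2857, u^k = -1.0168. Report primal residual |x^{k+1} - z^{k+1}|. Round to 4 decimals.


ADMM iteration with rho = 5.0, z^k = -0.2857, u^k = -1.0168
Step 1: x-update.
Minimize 3*x^2 + 2*x + (5.0/2)*(x + 0.2857 - 1.0168)^2
FOC: (2*3 + 5.0)*x = -2 + 5.0*(-0.2857 + 1.0168)
x^{k+1} = 0.1505
Step 2: z-update.
Minimize 7*z^2 + 7*z + (5.0/2)*(0.1505 - z - 1.0168)^2
FOC: (2*7 + 5.0)*z = -7 + 5.0*(0.1505 - 1.0168)
z^{k+1} = -0.5964
Step 3: u-update.
u^{k+1} = -1.0168 + 0.1505 + 0.5964 = -0.2699
Step 4: Primal residual = |0.1505 + 0.5964| = 0.7469


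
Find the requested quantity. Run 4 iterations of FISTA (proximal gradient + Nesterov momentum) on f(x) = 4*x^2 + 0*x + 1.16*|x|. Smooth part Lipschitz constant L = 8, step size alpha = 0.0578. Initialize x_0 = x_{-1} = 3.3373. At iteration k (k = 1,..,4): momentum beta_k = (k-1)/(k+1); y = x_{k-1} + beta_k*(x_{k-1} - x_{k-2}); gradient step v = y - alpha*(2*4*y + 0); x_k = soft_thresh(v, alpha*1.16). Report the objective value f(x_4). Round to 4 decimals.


FISTA on f(x) = 4*x^2 + 0*x + 1.16*|x|
L = 8, alpha = 0.0578
Iteration 1: beta = 0.0, y = 3.3373 + 0.0*(3.3373 - 3.3373) = 3.3373
  grad(y) = 26.6984, v = y - alpha*grad = 1.7941
  prox(v) = soft_thresh(1.7941, 0.067) = 1.7271
Iteration 2: beta = 0.3333, y = 1.7271 + 0.3333*(1.7271 - 3.3373) = 1.1903
  grad(y) = 9.5228, v = y - alpha*grad = 0.6399
  prox(v) = soft_thresh(0.6399, 0.067) = 0.5729
Iteration 3: beta = 0.5, y = 0.5729 + 0.5*(0.5729 - 1.7271) = -0.0042
  grad(y) = -0.0338, v = y - alpha*grad = -0.0023
  prox(v) = soft_thresh(-0.0023, 0.067) = 0.0
Iteration 4: beta = 0.6, y = 0.0 + 0.6*(0.0 - 0.5729) = -0.3437
  grad(y) = -2.7498, v = y - alpha*grad = -0.1848
  prox(v) = soft_thresh(-0.1848, 0.067) = -0.1177
f(x_4) = 4*(-0.1177)^2 + 0*(-0.1177) + 1.16*|-0.1177| = 0.192


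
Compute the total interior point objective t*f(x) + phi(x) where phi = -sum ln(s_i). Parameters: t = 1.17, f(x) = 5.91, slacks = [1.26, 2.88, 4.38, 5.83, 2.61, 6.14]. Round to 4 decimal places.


Step 1: Compute log-barrier.
ln values: [0.2311, 1.0578, 1.477, 1.763, 0.9594, 1.8148]
phi = -(0.2311 + 1.0578 + 1.477 + 1.763 + 0.9594 + 1.8148) = -7.3031
Step 2: Compute augmented objective.
t*f(x) = 1.17*5.91 = 6.9147
Total = 6.9147 - 7.3031 = -0.3884


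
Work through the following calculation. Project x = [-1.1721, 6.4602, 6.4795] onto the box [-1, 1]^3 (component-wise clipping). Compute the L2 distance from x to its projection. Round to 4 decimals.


Project each component onto [-1, 1].
clip(-1.1721) = -1.0, clip(6.4602) = 1.0, clip(6.4795) = 1.0
Projection = [-1.0, 1.0, 1.0]
Squared diffs: [0.0296, 29.8138, 30.0249]
Distance = sqrt(59.8683) = 7.7375


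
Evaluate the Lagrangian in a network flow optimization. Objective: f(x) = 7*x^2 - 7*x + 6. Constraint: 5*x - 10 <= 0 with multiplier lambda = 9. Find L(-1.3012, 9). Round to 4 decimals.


Step 1: Evaluate f(x).
f(-1.3012) = 7*(-1.3012)^2 - 7*(-1.3012) + 6 = 26.9603
Step 2: Evaluate g(x).
g(-1.3012) = 5*-1.3012 - 10 = -16.506
Step 3: Compute Lagrangian.
L = 26.9603 + 9*-16.506 = -121.5937


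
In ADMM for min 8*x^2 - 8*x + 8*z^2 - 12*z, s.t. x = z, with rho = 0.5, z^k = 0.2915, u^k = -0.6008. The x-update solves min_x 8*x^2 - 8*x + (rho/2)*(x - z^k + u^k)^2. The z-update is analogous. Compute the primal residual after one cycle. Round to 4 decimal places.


ADMM iteration with rho = 0.5, z^k = 0.2915, u^k = -0.6008
Step 1: x-update.
Minimize 8*x^2 - 8*x + (0.5/2)*(x - 0.2915 - 0.6008)^2
FOC: (2*8 + 0.5)*x = 8 + 0.5*(0.2915 + 0.6008)
x^{k+1} = 0.5119
Step 2: z-update.
Minimize 8*z^2 - 12*z + (0.5/2)*(0.5119 - z - 0.6008)^2
FOC: (2*8 + 0.5)*z = 12 + 0.5*(0.5119 - 0.6008)
z^{k+1} = 0.7246
Step 3: u-update.
u^{k+1} = -0.6008 + 0.5119 - 0.7246 = -0.8135
Step 4: Primal residual = |0.5119 - 0.7246| = 0.2127


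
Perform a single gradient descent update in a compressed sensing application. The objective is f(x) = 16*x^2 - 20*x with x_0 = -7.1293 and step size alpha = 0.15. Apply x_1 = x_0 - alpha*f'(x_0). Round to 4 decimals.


We compute the gradient at x_0 and apply the update.
f'(x) = 32*x - 20
f'(-7.1293) = 32*-7.1293 - 20 = -248.1376
x_1 = -7.1293 - 0.15*-248.1376 = 30.0913


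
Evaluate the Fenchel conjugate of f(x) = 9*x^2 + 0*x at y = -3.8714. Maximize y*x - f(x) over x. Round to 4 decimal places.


f*(y) = sup_x {y*x - a*x^2 - b*x} = sup_x {(y-b)*x - a*x^2}
FOC: (y - b) - 2a*x = 0 => x* = (y - b)/(2a)
x* = (-3.8714 - 0)/(2*9) = -0.2151
f*(-3.8714) = (y-b)^2/(4a) = (-3.8714 - 0)^2/(4*9)
= 14.9877/36 = 0.4163


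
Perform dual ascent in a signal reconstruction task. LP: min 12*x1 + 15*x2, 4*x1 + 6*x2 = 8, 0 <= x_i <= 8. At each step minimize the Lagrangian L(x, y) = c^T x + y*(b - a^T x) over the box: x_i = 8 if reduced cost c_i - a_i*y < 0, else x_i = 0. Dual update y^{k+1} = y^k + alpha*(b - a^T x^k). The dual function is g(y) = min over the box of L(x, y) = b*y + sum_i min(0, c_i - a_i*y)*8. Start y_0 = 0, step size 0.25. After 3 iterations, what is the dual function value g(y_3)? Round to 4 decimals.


Dual ascent for LP: min 12*x1 + 15*x2, 4*x1 + 6*x2 = 8, 0 <= x_i <= 8
Step 1: y^k = 0.0, reduced costs: (12.0, 15.0)
  x^k = (0.0, 0.0), subgradient = b - a^T x = 8.0
  y^{k+1} = 0.0 + 0.25*8.0 = 2.0
Step 2: y^k = 2.0, reduced costs: (4.0, 3.0)
  x^k = (0.0, 0.0), subgradient = b - a^T x = 8.0
  y^{k+1} = 2.0 + 0.25*8.0 = 4.0
Step 3: y^k = 4.0, reduced costs: (-4.0, -9.0)
  x^k = (8.0, 8.0), subgradient = b - a^T x = -72.0
  y^{k+1} = 4.0 + 0.25*-72.0 = -14.0
Dual objective at y_3 = -14.0: reduced costs (68.0, 99.0), box minimizer x = (0.0, 0.0)
g(y_3) = b*y + (c1 - a1*y)*x1 + (c2 - a2*y)*x2 = 8*(-14.0) + 68.0*0.0 + 99.0*0.0 = -112.0 + 0.0 + 0.0 = -112.0


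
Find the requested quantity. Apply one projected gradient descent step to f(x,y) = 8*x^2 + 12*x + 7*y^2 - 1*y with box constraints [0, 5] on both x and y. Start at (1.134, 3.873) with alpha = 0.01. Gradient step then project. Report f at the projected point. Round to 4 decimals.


Step 1: Compute gradient at (1.134, 3.873).
grad_x = 2*8*1.134 + 12 = 30.144
grad_y = 2*7*3.873 - 1 = 53.222
Step 2: Gradient step.
x_raw = 1.134 - 0.01*30.144 = 0.8326
y_raw = 3.873 - 0.01*53.222 = 3.3408
Step 3: Project onto [0, 5].
x_proj = clip(0.8326) = 0.8326
y_proj = clip(3.3408) = 3.3408
Step 4: Evaluate f.
f(0.8326, 3.3408) = 90.3209


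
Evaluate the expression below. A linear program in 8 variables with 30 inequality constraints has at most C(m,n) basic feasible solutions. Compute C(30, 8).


Each vertex corresponds to some choice of n active constraints out of m, so the number of vertices is at most C(m, n) = m! / (n!(m-n)!).
m = 30, n = 8
Numerator: 30 * 29 * 28 * 27 * 26 * 25 * 24 * 23
Denominator: 8! = 40320
C(30, 8) = 5852925


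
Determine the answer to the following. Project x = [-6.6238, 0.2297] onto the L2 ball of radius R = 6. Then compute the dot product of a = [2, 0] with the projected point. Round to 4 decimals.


Step 1: Compute ||x|| (intermediates to 6 decimals).
||x|| = sqrt((-6.6238)^2 + 0.2297^2) = 6.627782
Step 2: Project.
Since ||x|| > R, scale = R/||x|| = 6/6.627782 = 0.90528, proj(x) = scale * x
proj(x) = [-5.996394, 0.207943]
Step 3: Dot product.
a^T * proj(x) = 2*(-5.996394) + 0*0.207943 = -11.9928


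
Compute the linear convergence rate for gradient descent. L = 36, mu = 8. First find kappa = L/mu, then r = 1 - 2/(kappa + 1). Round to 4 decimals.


Step 1: Compute the condition number.
kappa = L/mu = 36/8 = 4.5
Step 2: Compute the convergence rate.
r = 1 - 2/(kappa + 1) = 1 - 2*mu/(L + mu) = (L - mu)/(L + mu) = 28/44 = 0.6364


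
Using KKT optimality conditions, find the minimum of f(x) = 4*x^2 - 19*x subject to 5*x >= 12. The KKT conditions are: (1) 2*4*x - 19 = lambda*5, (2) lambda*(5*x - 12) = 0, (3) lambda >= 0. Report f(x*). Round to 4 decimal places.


Step 1: Try lambda = 0 (constraint inactive).
x_unc = 19/(2*4) = 2.375
Check: 5*2.375 = 11.875 < 12 -- violated!
Step 2: Constraint must be active: 5*x = 12
x* = 12/5 = 2.4
lambda = (2*4*2.4 - 19)/5 = 0.04
Step 3: Compute optimal value.
f(x*) = 4*2.4^2 - 19*2.4 = -22.56


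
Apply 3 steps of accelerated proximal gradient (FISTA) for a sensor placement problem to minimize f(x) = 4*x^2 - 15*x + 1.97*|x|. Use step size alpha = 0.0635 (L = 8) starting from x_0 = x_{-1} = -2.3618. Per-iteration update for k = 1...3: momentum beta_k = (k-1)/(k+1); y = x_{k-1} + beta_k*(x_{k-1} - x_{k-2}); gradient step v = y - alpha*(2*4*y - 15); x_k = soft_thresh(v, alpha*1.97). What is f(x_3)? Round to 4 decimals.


FISTA on f(x) = 4*x^2 - 15*x + 1.97*|x|
L = 8, alpha = 0.0635
Iteration 1: beta = 0.0, y = -2.3618 + 0.0*(-2.3618 + 2.3618) = -2.3618
  grad(y) = -33.8944, v = y - alpha*grad = -0.2095
  prox(v) = soft_thresh(-0.2095, 0.1251) = -0.0844
Iteration 2: beta = 0.3333, y = -0.0844 + 0.3333*(-0.0844 + 2.3618) = 0.6747
  grad(y) = -9.6022, v = y - alpha*grad = 1.2845
  prox(v) = soft_thresh(1.2845, 0.1251) = 1.1594
Iteration 3: beta = 0.5, y = 1.1594 + 0.5*(1.1594 + 0.0844) = 1.7813
  grad(y) = -0.75, v = y - alpha*grad = 1.8289
  prox(v) = soft_thresh(1.8289, 0.1251) = 1.7038
f(x_3) = 4*1.7038^2 - 15*1.7038 + 1.97*|1.7038| = -10.5888


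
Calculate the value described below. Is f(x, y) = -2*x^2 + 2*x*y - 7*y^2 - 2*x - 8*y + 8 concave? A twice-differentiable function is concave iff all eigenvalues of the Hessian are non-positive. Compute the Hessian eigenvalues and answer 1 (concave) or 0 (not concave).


The Hessian of f(x,y) = -2*x^2 + 2*x*y - 7*y^2 - 2*x - 8*y + 8 is:
H = [[-4, 2], [2, -14]]
Trace = -4 - 14 = -18
Determinant = -4*-14 - (2)^2 = 52
Discriminant = (-18)^2 - 4*52 = 116.0
Eigenvalues: lambda_1 = -14.3852, lambda_2 = -3.6148
The function is concave.

1


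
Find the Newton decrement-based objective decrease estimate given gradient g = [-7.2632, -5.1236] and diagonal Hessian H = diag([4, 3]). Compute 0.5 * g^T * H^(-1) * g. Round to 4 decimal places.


Step 1: H is diagonal, so H^(-1) * g = [-1.8158, -1.7079].
Step 2: g^T H^(-1) g = sum_i g_i^2 / H_ii
  = (-7.2632)^2/4 + (-5.1236)^2/3
  = 13.1885 + 8.7504 = 21.9389
Step 3: Objective decrease = 0.5 * g^T H^(-1) g = 10.9695


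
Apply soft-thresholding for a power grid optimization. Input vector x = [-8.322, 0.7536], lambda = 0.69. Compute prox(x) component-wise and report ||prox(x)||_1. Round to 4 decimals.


Soft-thresholding with lambda = 0.69:
prox(-8.322) = sign(-8.322)*max(|-8.322| - 0.69, 0) = -7.632
prox(0.7536) = sign(0.7536)*max(|0.7536| - 0.69, 0) = 0.0636
prox(x) = [-7.632, 0.0636]
||prox(x)||_1 = 7.632 + 0.0636 = 7.6956


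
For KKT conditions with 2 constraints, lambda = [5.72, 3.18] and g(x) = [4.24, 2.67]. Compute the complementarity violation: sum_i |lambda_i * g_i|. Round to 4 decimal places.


KKT complementary slackness check:
lambda_1 * g_1 = 5.72 * 4.24 = 24.2528
lambda_2 * g_2 = 3.18 * 2.67 = 8.4906
Total violation = 24.2528 + 8.4906 = 32.7434


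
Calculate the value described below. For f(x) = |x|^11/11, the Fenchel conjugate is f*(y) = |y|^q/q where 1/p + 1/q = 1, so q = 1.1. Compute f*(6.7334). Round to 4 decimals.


The conjugate exponent q satisfies 1/p + 1/q = 1.
p = 11, so q = 11/(11 - 1) = 1.1
|y|^q = 6.7334^1.1 = 8.1481
f*(6.7334) = 8.1481 / 1.1 = 7.4074


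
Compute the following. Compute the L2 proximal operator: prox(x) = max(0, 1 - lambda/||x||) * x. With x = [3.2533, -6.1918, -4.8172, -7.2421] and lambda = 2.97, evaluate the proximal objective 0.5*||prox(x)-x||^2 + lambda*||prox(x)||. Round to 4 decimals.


Step 1: Compute ||x||.
||x|| = 11.1614
Step 2: Compute scaling factor.
scale = max(0, 1 - 2.97/11.1614) = 0.7339
Step 3: prox(x) = [2.3876, -4.5442, -3.5354, -5.315]
||prox(x)|| = 8.1914
Step 4: Proximal objective.
0.5*||prox-x||^2 = 4.4105
lambda*||prox|| = 24.3285
Total = 28.7388


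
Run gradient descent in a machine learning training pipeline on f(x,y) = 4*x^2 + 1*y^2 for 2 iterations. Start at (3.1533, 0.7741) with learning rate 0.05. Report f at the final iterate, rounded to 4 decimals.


Gradient descent on f(x,y) = 4*x^2 + 1*y^2.
Starting point: (3.1533, 0.7741), alpha = 0.05
Step 1: grad_x = 2*4*3.1533 = 25.2264, grad_y = 2*1*0.7741 = 1.5482
  x_1 = 3.1533 - 0.05*25.2264 = 1.892
  y_1 = 0.7741 - 0.05*1.5482 = 0.6967
Step 2: grad_x = 2*4*1.892 = 15.1358, grad_y = 2*1*0.6967 = 1.3934
  x_2 = 1.892 - 0.05*15.1358 = 1.1352
  y_2 = 0.6967 - 0.05*1.3934 = 0.627
f(1.1352, 0.627) = 4*1.1352^2 + 1*0.627^2 = 5.5478


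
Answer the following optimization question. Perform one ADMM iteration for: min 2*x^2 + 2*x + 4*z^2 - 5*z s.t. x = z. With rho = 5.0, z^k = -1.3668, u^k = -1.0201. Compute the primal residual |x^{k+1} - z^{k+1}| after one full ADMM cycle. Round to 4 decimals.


ADMM iteration with rho = 5.0, z^k = -1.3668, u^k = -1.0201
Step 1: x-update.
Minimize 2*x^2 + 2*x + (5.0/2)*(x + 1.3668 - 1.0201)^2
FOC: (2*2 + 5.0)*x = -2 + 5.0*(-1.3668 + 1.0201)
x^{k+1} = -0.4148
Step 2: z-update.
Minimize 4*z^2 - 5*z + (5.0/2)*(-0.4148 - z - 1.0201)^2
FOC: (2*4 + 5.0)*z = 5 + 5.0*(-0.4148 - 1.0201)
z^{k+1} = -0.1673
Step 3: u-update.
u^{k+1} = -1.0201 - 0.4148 + 0.1673 = -1.2677
Step 4: Primal residual = |-0.4148 + 0.1673| = 0.2476


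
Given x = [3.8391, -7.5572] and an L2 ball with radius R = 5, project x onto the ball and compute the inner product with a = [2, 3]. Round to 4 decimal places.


Step 1: Compute ||x|| (intermediates to 6 decimals).
||x|| = sqrt(3.8391^2 + (-7.5572)^2) = 8.476436
Step 2: Project.
Since ||x|| > R, scale = R/||x|| = 5/8.476436 = 0.589871, proj(x) = scale * x
proj(x) = [2.264574, -4.457773]
Step 3: Dot product.
a^T * proj(x) = 2*2.264574 + 3*(-4.457773) = -8.8442


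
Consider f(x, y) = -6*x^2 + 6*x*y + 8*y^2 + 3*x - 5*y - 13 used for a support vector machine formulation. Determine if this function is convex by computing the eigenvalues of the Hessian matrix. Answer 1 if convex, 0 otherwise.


The Hessian of f(x,y) = -6*x^2 + 6*x*y + 8*y^2 + 3*x - 5*y - 13 is:
H = [[-12, 6], [6, 16]]
Trace = -12 + 16 = 4
Determinant = -12*16 - (6)^2 = -228
Discriminant = (4)^2 - 4*-228 = 928.0
Eigenvalues: lambda_1 = -13.2315, lambda_2 = 17.2315
The function is not convex.

0


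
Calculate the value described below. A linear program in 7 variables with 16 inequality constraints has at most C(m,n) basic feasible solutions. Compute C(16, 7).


Each vertex corresponds to some choice of n active constraints out of m, so the number of vertices is at most C(m, n) = m! / (n!(m-n)!).
m = 16, n = 7
Numerator: 16 * 15 * 14 * 13 * 12 * 11 * 10
Denominator: 7! = 5040
C(16, 7) = 11440


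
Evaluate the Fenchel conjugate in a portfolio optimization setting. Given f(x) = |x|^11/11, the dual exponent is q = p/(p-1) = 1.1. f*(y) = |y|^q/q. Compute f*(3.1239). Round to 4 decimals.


The conjugate exponent q satisfies 1/p + 1/q = 1.
p = 11, so q = 11/(11 - 1) = 1.1
|y|^q = 3.1239^1.1 = 3.5008
f*(3.1239) = 3.5008 / 1.1 = 3.1825


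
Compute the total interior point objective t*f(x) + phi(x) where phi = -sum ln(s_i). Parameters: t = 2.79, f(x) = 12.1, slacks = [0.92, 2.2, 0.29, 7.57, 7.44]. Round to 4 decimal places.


Step 1: Compute log-barrier.
ln values: [-0.0834, 0.7885, -1.2379, 2.0242, 2.0069]
phi = -(-0.0834 + 0.7885 - 1.2379 + 2.0242 + 2.0069) = -3.4983
Step 2: Compute augmented objective.
t*f(x) = 2.79*12.1 = 33.759
Total = 33.759 - 3.4983 = 30.2607


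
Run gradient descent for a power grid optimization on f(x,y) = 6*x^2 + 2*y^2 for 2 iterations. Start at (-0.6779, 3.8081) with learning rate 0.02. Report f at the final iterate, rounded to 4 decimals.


Gradient descent on f(x,y) = 6*x^2 + 2*y^2.
Starting point: (-0.6779, 3.8081), alpha = 0.02
Step 1: grad_x = 2*6*-0.6779 = -8.1348, grad_y = 2*2*3.8081 = 15.2324
  x_1 = -0.6779 - 0.02*-8.1348 = -0.5152
  y_1 = 3.8081 - 0.02*15.2324 = 3.5035
Step 2: grad_x = 2*6*-0.5152 = -6.1824, grad_y = 2*2*3.5035 = 14.0138
  x_2 = -0.5152 - 0.02*-6.1824 = -0.3916
  y_2 = 3.5035 - 0.02*14.0138 = 3.2232
f(-0.3916, 3.2232) = 6*(-0.3916)^2 + 2*3.2232^2 = 21.6976


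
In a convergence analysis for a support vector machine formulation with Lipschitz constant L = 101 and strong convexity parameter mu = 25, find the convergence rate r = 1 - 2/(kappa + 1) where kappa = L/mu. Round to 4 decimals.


Step 1: Compute the condition number.
kappa = L/mu = 101/25 = 4.04
Step 2: Compute the convergence rate.
r = 1 - 2/(kappa + 1) = 1 - 2*mu/(L + mu) = (L - mu)/(L + mu) = 76/126 = 0.6032


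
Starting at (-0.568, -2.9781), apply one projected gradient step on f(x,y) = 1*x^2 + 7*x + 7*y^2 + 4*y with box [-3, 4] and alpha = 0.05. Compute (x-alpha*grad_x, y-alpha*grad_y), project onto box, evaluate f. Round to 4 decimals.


Step 1: Compute gradient at (-0.568, -2.9781).
grad_x = 2*1*-0.568 + 7 = 5.864
grad_y = 2*7*-2.9781 + 4 = -37.6934
Step 2: Gradient step.
x_raw = -0.568 - 0.05*5.864 = -0.8612
y_raw = -2.9781 - 0.05*-37.6934 = -1.0934
Step 3: Project onto [-3, 4].
x_proj = clip(-0.8612) = -0.8612
y_proj = clip(-1.0934) = -1.0934
Step 4: Evaluate f.
f(-0.8612, -1.0934) = -1.2913


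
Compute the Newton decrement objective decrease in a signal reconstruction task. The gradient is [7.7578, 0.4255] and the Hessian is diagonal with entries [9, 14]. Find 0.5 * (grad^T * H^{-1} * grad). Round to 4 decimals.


Step 1: H is diagonal, so H^(-1) * g = [0.862, 0.0304].
Step 2: g^T H^(-1) g = sum_i g_i^2 / H_ii
  = (7.7578)^2/9 + (0.4255)^2/14
  = 6.6871 + 0.0129 = 6.7
Step 3: Objective decrease = 0.5 * g^T H^(-1) g = 3.35


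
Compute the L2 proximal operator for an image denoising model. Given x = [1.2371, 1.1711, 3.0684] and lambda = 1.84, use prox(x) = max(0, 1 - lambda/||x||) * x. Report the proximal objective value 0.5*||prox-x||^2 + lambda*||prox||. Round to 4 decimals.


Step 1: Compute ||x||.
||x|| = 3.5096
Step 2: Compute scaling factor.
scale = max(0, 1 - 1.84/3.5096) = 0.4757
Step 3: prox(x) = [0.5885, 0.5571, 1.4597]
||prox(x)|| = 1.6696
Step 4: Proximal objective.
0.5*||prox-x||^2 = 1.6928
lambda*||prox|| = 3.0721
Total = 4.7648


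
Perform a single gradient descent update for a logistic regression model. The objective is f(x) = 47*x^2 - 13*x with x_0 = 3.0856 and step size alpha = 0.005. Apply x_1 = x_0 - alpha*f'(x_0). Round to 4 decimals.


We compute the gradient at x_0 and apply the update.
f'(x) = 94*x - 13
f'(3.0856) = 94*3.0856 - 13 = 277.0464
x_1 = 3.0856 - 0.005*277.0464 = 1.7004


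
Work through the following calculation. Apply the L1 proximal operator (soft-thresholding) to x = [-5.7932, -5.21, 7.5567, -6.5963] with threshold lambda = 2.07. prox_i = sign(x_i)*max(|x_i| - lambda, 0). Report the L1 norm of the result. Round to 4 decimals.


Soft-thresholding with lambda = 2.07:
prox(-5.7932) = sign(-5.7932)*max(|-5.7932| - 2.07, 0) = -3.7232
prox(-5.21) = sign(-5.21)*max(|-5.21| - 2.07, 0) = -3.14
prox(7.5567) = sign(7.5567)*max(|7.5567| - 2.07, 0) = 5.4867
prox(-6.5963) = sign(-6.5963)*max(|-6.5963| - 2.07, 0) = -4.5263
prox(x) = [-3.7232, -3.14, 5.4867, -4.5263]
||prox(x)||_1 = 3.7232 + 3.14 + 5.4867 + 4.5263 = 16.8762


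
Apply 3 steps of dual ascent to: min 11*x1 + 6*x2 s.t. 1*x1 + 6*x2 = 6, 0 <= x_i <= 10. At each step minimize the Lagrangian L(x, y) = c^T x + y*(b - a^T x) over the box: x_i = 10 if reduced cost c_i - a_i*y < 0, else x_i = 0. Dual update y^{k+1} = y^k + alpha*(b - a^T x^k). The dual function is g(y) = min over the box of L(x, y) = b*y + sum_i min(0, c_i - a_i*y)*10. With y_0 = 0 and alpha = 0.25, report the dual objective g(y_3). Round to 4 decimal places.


Dual ascent for LP: min 11*x1 + 6*x2, 1*x1 + 6*x2 = 6, 0 <= x_i <= 10
Step 1: y^k = 0.0, reduced costs: (11.0, 6.0)
  x^k = (0.0, 0.0), subgradient = b - a^T x = 6.0
  y^{k+1} = 0.0 + 0.25*6.0 = 1.5
Step 2: y^k = 1.5, reduced costs: (9.5, -3.0)
  x^k = (0.0, 10.0), subgradient = b - a^T x = -54.0
  y^{k+1} = 1.5 + 0.25*-54.0 = -12.0
Step 3: y^k = -12.0, reduced costs: (23.0, 78.0)
  x^k = (0.0, 0.0), subgradient = b - a^T x = 6.0
  y^{k+1} = -12.0 + 0.25*6.0 = -10.5
Dual objective at y_3 = -10.5: reduced costs (21.5, 69.0), box minimizer x = (0.0, 0.0)
g(y_3) = b*y + (c1 - a1*y)*x1 + (c2 - a2*y)*x2 = 6*(-10.5) + 21.5*0.0 + 69.0*0.0 = -63.0 + 0.0 + 0.0 = -63.0


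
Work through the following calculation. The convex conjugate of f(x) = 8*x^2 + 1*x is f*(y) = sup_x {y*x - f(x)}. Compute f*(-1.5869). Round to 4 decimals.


f*(y) = sup_x {y*x - a*x^2 - b*x} = sup_x {(y-b)*x - a*x^2}
FOC: (y - b) - 2a*x = 0 => x* = (y - b)/(2a)
x* = (-1.5869 - 1)/(2*8) = -0.1617
f*(-1.5869) = (y-b)^2/(4a) = (-1.5869 - 1)^2/(4*8)
= 6.6921/32 = 0.2091


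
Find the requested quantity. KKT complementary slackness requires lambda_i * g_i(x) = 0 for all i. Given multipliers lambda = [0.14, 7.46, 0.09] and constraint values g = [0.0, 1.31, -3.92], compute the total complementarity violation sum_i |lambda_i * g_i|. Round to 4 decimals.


KKT complementary slackness check:
lambda_1 * g_1 = 0.14 * 0.0 = 0.0
lambda_2 * g_2 = 7.46 * 1.31 = 9.7726
lambda_3 * g_3 = 0.09 * -3.92 = -0.3528
Total violation = 0.0 + 9.7726 + 0.3528 = 10.1254


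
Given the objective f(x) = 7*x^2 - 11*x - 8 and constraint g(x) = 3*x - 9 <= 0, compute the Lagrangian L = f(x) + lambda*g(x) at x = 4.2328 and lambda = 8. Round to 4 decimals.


Step 1: Evaluate f(x).
f(4.2328) = 7*4.2328^2 - 11*4.2328 - 8 = 70.8554
Step 2: Evaluate g(x).
g(4.2328) = 3*4.2328 - 9 = 3.6984
Step 3: Compute Lagrangian.
L = 70.8554 + 8*3.6984 = 100.4426


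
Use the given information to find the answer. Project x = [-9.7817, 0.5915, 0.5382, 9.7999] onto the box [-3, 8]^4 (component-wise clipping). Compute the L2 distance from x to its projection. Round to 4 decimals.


Project each component onto [-3, 8].
clip(-9.7817) = -3.0, clip(0.5915) = 0.5915, clip(0.5382) = 0.5382, clip(9.7999) = 8.0
Projection = [-3.0, 0.5915, 0.5382, 8.0]
Squared diffs: [45.9915, 0.0, 0.0, 3.2396]
Distance = sqrt(49.2311) = 7.0165


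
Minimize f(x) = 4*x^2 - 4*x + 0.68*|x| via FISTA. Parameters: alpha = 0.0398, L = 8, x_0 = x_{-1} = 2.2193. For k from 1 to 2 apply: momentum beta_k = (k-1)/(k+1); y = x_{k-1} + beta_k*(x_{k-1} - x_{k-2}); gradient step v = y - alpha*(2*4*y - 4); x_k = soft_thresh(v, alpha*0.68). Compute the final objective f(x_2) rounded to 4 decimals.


FISTA on f(x) = 4*x^2 - 4*x + 0.68*|x|
L = 8, alpha = 0.0398
Iteration 1: beta = 0.0, y = 2.2193 + 0.0*(2.2193 - 2.2193) = 2.2193
  grad(y) = 13.7544, v = y - alpha*grad = 1.6719
  prox(v) = soft_thresh(1.6719, 0.0271) = 1.6448
Iteration 2: beta = 0.3333, y = 1.6448 + 0.3333*(1.6448 - 2.2193) = 1.4533
  grad(y) = 7.6265, v = y - alpha*grad = 1.1498
  prox(v) = soft_thresh(1.1498, 0.0271) = 1.1227
f(x_2) = 4*1.1227^2 - 4*1.1227 + 0.68*|1.1227| = 1.3145


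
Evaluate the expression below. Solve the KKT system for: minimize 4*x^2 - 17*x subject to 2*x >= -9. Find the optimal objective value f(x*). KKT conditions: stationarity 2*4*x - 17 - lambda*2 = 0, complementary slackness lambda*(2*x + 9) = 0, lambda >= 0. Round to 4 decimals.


Step 1: Try lambda = 0 (constraint inactive).
Stationarity: 2*4*x - 17 = 0
x* = 17/(2*4) = 2.125
Check constraint: 2*2.125 = 4.25 >= -9 -- satisfied.
Step 2: Compute optimal value.
f(x*) = 4*2.125^2 - 17*2.125 = -18.0625


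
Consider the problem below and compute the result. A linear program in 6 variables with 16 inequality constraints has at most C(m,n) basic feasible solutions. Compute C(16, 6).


Each vertex corresponds to some choice of n active constraints out of m, so the number of vertices is at most C(m, n) = m! / (n!(m-n)!).
m = 16, n = 6
Numerator: 16 * 15 * 14 * 13 * 12 * 11
Denominator: 6! = 720
C(16, 6) = 8008


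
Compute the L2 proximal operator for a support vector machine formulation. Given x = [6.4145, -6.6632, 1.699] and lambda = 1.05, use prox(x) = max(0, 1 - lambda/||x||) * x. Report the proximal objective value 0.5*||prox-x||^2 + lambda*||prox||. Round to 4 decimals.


Step 1: Compute ||x||.
||x|| = 9.4038
Step 2: Compute scaling factor.
scale = max(0, 1 - 1.05/9.4038) = 0.8883
Step 3: prox(x) = [5.6983, -5.9192, 1.5093]
||prox(x)|| = 8.3538
Step 4: Proximal objective.
0.5*||prox-x||^2 = 0.5513
lambda*||prox|| = 8.7715
Total = 9.3227


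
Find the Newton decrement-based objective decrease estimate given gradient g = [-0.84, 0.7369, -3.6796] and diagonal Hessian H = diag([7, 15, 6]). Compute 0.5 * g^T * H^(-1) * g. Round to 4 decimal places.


Step 1: H is diagonal, so H^(-1) * g = [-0.12, 0.0491, -0.6133].
Step 2: g^T H^(-1) g = sum_i g_i^2 / H_ii
  = (-0.84)^2/7 + (0.7369)^2/15 + (-3.6796)^2/6
  = 0.1008 + 0.0362 + 2.2566 = 2.3936
Step 3: Objective decrease = 0.5 * g^T H^(-1) g = 1.1968


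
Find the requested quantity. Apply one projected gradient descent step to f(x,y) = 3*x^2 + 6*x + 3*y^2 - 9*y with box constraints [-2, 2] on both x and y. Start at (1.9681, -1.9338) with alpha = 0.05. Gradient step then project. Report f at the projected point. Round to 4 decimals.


Step 1: Compute gradient at (1.9681, -1.9338).
grad_x = 2*3*1.9681 + 6 = 17.8086
grad_y = 2*3*-1.9338 - 9 = -20.6028
Step 2: Gradient step.
x_raw = 1.9681 - 0.05*17.8086 = 1.0777
y_raw = -1.9338 - 0.05*-20.6028 = -0.9037
Step 3: Project onto [-2, 2].
x_proj = clip(1.0777) = 1.0777
y_proj = clip(-0.9037) = -0.9037
Step 4: Evaluate f.
f(1.0777, -0.9037) = 20.5329


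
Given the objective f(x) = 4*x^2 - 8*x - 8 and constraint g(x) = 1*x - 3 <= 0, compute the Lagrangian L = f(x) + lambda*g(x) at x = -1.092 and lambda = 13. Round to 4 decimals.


Step 1: Evaluate f(x).
f(-1.092) = 4*(-1.092)^2 - 8*(-1.092) - 8 = 5.5059
Step 2: Evaluate g(x).
g(-1.092) = 1*-1.092 - 3 = -4.092
Step 3: Compute Lagrangian.
L = 5.5059 + 13*-4.092 = -47.6901


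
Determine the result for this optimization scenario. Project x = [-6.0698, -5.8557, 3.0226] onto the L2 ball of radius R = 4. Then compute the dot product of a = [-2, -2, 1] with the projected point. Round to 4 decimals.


Step 1: Compute ||x|| (intermediates to 6 decimals).
||x|| = sqrt((-6.0698)^2 + (-5.8557)^2 + 3.0226^2) = 8.95923
Step 2: Project.
Since ||x|| > R, scale = R/||x|| = 4/8.95923 = 0.446467, proj(x) = scale * x
proj(x) = [-2.709965, -2.614377, 1.349491]
Step 3: Dot product.
a^T * proj(x) = -2*(-2.709965) - 2*(-2.614377) + 1*1.349491 = 11.9982


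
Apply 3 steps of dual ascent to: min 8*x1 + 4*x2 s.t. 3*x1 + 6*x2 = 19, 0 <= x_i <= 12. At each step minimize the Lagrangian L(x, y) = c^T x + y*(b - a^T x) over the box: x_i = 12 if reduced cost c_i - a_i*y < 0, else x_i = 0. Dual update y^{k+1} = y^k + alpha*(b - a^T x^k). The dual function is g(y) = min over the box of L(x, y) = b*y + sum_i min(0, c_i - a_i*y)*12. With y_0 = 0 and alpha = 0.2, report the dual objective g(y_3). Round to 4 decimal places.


Dual ascent for LP: min 8*x1 + 4*x2, 3*x1 + 6*x2 = 19, 0 <= x_i <= 12
Step 1: y^k = 0.0, reduced costs: (8.0, 4.0)
  x^k = (0.0, 0.0), subgradient = b - a^T x = 19.0
  y^{k+1} = 0.0 + 0.2*19.0 = 3.8
Step 2: y^k = 3.8, reduced costs: (-3.4, -18.8)
  x^k = (12.0, 12.0), subgradient = b - a^T x = -89.0
  y^{k+1} = 3.8 + 0.2*-89.0 = -14.0
Step 3: y^k = -14.0, reduced costs: (50.0, 88.0)
  x^k = (0.0, 0.0), subgradient = b - a^T x = 19.0
  y^{k+1} = -14.0 + 0.2*19.0 = -10.2
Dual objective at y_3 = -10.2: reduced costs (38.6, 65.2), box minimizer x = (0.0, 0.0)
g(y_3) = b*y + (c1 - a1*y)*x1 + (c2 - a2*y)*x2 = 19*(-10.2) + 38.6*0.0 + 65.2*0.0 = -193.8 + 0.0 + 0.0 = -193.8


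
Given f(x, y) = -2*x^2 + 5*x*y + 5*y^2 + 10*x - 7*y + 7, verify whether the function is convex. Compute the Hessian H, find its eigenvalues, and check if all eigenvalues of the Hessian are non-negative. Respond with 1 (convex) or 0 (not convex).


The Hessian of f(x,y) = -2*x^2 + 5*x*y + 5*y^2 + 10*x - 7*y + 7 is:
H = [[-4, 5], [5, 10]]
Trace = -4 + 10 = 6
Determinant = -4*10 - (5)^2 = -65
Discriminant = (6)^2 - 4*-65 = 296.0
Eigenvalues: lambda_1 = -5.6023, lambda_2 = 11.6023
The function is not convex.

0


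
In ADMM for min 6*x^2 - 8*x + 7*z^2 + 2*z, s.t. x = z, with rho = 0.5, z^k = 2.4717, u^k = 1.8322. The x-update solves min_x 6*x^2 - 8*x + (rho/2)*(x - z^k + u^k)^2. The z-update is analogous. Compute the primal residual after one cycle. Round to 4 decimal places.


ADMM iteration with rho = 0.5, z^k = 2.4717, u^k = 1.8322
Step 1: x-update.
Minimize 6*x^2 - 8*x + (0.5/2)*(x - 2.4717 + 1.8322)^2
FOC: (2*6 + 0.5)*x = 8 + 0.5*(2.4717 - 1.8322)
x^{k+1} = 0.6656
Step 2: z-update.
Minimize 7*z^2 + 2*z + (0.5/2)*(0.6656 - z + 1.8322)^2
FOC: (2*7 + 0.5)*z = -2 + 0.5*(0.6656 + 1.8322)
z^{k+1} = -0.0518
Step 3: u-update.
u^{k+1} = 1.8322 + 0.6656 + 0.0518 = 2.5496
Step 4: Primal residual = |0.6656 + 0.0518| = 0.7174


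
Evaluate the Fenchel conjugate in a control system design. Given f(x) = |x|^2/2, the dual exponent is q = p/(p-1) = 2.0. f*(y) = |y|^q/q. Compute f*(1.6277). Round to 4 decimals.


The conjugate exponent q satisfies 1/p + 1/q = 1.
p = 2, so q = 2/(2 - 1) = 2.0
|y|^q = 1.6277^2.0 = 2.6494
f*(1.6277) = 2.6494 / 2.0 = 1.3247


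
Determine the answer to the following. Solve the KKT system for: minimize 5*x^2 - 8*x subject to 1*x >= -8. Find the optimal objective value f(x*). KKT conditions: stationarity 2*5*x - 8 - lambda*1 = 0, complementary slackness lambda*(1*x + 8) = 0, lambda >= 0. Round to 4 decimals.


Step 1: Try lambda = 0 (constraint inactive).
Stationarity: 2*5*x - 8 = 0
x* = 8/(2*5) = 0.8
Check constraint: 1*0.8 = 0.8 >= -8 -- satisfied.
Step 2: Compute optimal value.
f(x*) = 5*0.8^2 - 8*0.8 = -3.2


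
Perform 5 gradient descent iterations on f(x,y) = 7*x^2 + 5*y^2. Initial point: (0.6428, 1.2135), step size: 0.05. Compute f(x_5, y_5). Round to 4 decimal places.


Gradient descent on f(x,y) = 7*x^2 + 5*y^2.
Starting point: (0.6428, 1.2135), alpha = 0.05
Step 1: grad_x = 2*7*0.6428 = 8.9992, grad_y = 2*5*1.2135 = 12.135
  x_1 = 0.6428 - 0.05*8.9992 = 0.1928
  y_1 = 1.2135 - 0.05*12.135 = 0.6068
Step 2: grad_x = 2*7*0.1928 = 2.6998, grad_y = 2*5*0.6068 = 6.0675
  x_2 = 0.1928 - 0.05*2.6998 = 0.0579
  y_2 = 0.6068 - 0.05*6.0675 = 0.3034
Step 3: grad_x = 2*7*0.0579 = 0.8099, grad_y = 2*5*0.3034 = 3.0338
  x_3 = 0.0579 - 0.05*0.8099 = 0.0174
  y_3 = 0.3034 - 0.05*3.0338 = 0.1517
Step 4: grad_x = 2*7*0.0174 = 0.243, grad_y = 2*5*0.1517 = 1.5169
  x_4 = 0.0174 - 0.05*0.243 = 0.0052
  y_4 = 0.1517 - 0.05*1.5169 = 0.0758
Step 5: grad_x = 2*7*0.0052 = 0.0729, grad_y = 2*5*0.0758 = 0.7584
  x_5 = 0.0052 - 0.05*0.0729 = 0.0016
  y_5 = 0.0758 - 0.05*0.7584 = 0.0379
f(0.0016, 0.0379) = 7*0.0016^2 + 5*0.0379^2 = 0.0072


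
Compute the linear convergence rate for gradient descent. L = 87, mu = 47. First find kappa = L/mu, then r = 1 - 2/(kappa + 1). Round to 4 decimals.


Step 1: Compute the condition number.
kappa = L/mu = 87/47 = 1.8511
Step 2: Compute the convergence rate.
r = 1 - 2/(kappa + 1) = 1 - 2*mu/(L + mu) = (L - mu)/(L + mu) = 40/134 = 0.2985


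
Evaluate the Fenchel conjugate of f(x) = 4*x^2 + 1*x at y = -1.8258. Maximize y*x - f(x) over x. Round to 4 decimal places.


f*(y) = sup_x {y*x - a*x^2 - b*x} = sup_x {(y-b)*x - a*x^2}
FOC: (y - b) - 2a*x = 0 => x* = (y - b)/(2a)
x* = (-1.8258 - 1)/(2*4) = -0.3532
f*(-1.8258) = (y-b)^2/(4a) = (-1.8258 - 1)^2/(4*4)
= 7.9851/16 = 0.4991


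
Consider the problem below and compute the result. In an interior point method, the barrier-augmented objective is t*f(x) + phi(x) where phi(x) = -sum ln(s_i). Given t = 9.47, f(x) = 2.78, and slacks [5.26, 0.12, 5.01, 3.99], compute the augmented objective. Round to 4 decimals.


Step 1: Compute log-barrier.
ln values: [1.6601, -2.1203, 1.6114, 1.3838]
phi = -(1.6601 - 2.1203 + 1.6114 + 1.3838) = -2.5351
Step 2: Compute augmented objective.
t*f(x) = 9.47*2.78 = 26.3266
Total = 26.3266 - 2.5351 = 23.7915


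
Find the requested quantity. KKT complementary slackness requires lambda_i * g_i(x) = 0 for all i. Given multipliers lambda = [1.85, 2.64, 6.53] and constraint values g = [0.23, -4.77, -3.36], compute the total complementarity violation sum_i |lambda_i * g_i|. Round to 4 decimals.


KKT complementary slackness check:
lambda_1 * g_1 = 1.85 * 0.23 = 0.4255
lambda_2 * g_2 = 2.64 * -4.77 = -12.5928
lambda_3 * g_3 = 6.53 * -3.36 = -21.9408
Total violation = 0.4255 + 12.5928 + 21.9408 = 34.9591


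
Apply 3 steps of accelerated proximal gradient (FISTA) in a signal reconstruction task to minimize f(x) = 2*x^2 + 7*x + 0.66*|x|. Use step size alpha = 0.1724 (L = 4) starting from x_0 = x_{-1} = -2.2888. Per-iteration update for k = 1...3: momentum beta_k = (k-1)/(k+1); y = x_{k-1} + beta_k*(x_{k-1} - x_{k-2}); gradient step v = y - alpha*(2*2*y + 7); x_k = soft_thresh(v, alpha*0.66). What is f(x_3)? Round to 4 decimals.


FISTA on f(x) = 2*x^2 + 7*x + 0.66*|x|
L = 4, alpha = 0.1724
Iteration 1: beta = 0.0, y = -2.2888 + 0.0*(-2.2888 + 2.2888) = -2.2888
  grad(y) = -2.1552, v = y - alpha*grad = -1.9172
  prox(v) = soft_thresh(-1.9172, 0.1138) = -1.8035
Iteration 2: beta = 0.3333, y = -1.8035 + 0.3333*(-1.8035 + 2.2888) = -1.6417
  grad(y) = 0.4333, v = y - alpha*grad = -1.7164
  prox(v) = soft_thresh(-1.7164, 0.1138) = -1.6026
Iteration 3: beta = 0.5, y = -1.6026 + 0.5*(-1.6026 + 1.8035) = -1.5022
  grad(y) = 0.9914, v = y - alpha*grad = -1.6731
  prox(v) = soft_thresh(-1.6731, 0.1138) = -1.5593
f(x_3) = 2*(-1.5593)^2 + 7*(-1.5593) + 0.66*|-1.5593| = -5.0231


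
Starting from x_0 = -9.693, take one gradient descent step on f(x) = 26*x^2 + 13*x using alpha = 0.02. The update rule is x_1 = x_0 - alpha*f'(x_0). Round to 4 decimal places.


We compute the gradient at x_0 and apply the update.
f'(x) = 52*x + 13
f'(-9.693) = 52*-9.693 + 13 = -491.036
x_1 = -9.693 - 0.02*-491.036 = 0.1277


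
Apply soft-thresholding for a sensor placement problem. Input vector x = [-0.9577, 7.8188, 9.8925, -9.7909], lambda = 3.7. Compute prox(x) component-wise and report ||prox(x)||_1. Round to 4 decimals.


Soft-thresholding with lambda = 3.7:
prox(-0.9577) = sign(-0.9577)*max(|-0.9577| - 3.7, 0) = 0.0
prox(7.8188) = sign(7.8188)*max(|7.8188| - 3.7, 0) = 4.1188
prox(9.8925) = sign(9.8925)*max(|9.8925| - 3.7, 0) = 6.1925
prox(-9.7909) = sign(-9.7909)*max(|-9.7909| - 3.7, 0) = -6.0909
prox(x) = [0.0, 4.1188, 6.1925, -6.0909]
||prox(x)||_1 = 0.0 + 4.1188 + 6.1925 + 6.0909 = 16.4022
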